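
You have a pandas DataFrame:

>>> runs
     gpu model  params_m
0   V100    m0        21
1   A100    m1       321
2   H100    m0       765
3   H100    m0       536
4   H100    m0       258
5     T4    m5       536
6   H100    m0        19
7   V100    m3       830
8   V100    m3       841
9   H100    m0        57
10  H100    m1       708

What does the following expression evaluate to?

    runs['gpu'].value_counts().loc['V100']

3

value_counts of gpu:
gpu
H100    6
V100    3
A100    1
T4      1
Name: count, dtype: int64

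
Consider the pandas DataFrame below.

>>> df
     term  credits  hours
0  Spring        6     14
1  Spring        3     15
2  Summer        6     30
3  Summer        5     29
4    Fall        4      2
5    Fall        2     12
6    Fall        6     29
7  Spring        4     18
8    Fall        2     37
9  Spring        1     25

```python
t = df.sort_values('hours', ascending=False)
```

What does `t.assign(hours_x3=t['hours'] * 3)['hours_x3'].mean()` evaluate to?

sort by hours descending:
     term  credits  hours
8    Fall        2     37
2  Summer        6     30
3  Summer        5     29
6    Fall        6     29
9  Spring        1     25
7  Spring        4     18
1  Spring        3     15
0  Spring        6     14
5    Fall        2     12
4    Fall        4      2
add column hours_x3 = t['hours'] * 3:
     term  credits  hours  hours_x3
8    Fall        2     37       111
2  Summer        6     30        90
3  Summer        5     29        87
6    Fall        6     29        87
9  Spring        1     25        75
7  Spring        4     18        54
1  Spring        3     15        45
0  Spring        6     14        42
5    Fall        2     12        36
4    Fall        4      2         6
The mean of column 'hours_x3' is 63.3.

63.3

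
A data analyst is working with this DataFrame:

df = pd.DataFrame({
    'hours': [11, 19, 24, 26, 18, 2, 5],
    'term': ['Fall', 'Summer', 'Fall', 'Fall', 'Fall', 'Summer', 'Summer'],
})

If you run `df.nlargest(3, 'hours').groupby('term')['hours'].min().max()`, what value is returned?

take 3 rows with largest hours:
   hours    term
3     26    Fall
2     24    Fall
1     19  Summer
group by term, min of hours:
term
Fall      24
Summer    19
Name: hours, dtype: int64
Reading off the max of the resulting series, we get 24.

24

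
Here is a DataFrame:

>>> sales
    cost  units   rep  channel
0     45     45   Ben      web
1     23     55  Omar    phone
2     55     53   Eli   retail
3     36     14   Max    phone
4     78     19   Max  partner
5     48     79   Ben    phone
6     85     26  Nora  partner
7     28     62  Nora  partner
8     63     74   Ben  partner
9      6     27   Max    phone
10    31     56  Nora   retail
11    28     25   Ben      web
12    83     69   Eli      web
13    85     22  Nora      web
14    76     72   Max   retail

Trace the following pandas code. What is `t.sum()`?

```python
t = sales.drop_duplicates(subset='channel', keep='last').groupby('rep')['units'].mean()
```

145.5

drop duplicate channel (keep=last):
    cost  units   rep  channel
8     63     74   Ben  partner
9      6     27   Max    phone
13    85     22  Nora      web
14    76     72   Max   retail
group by rep, mean of units:
rep
Ben     74.0
Max     49.5
Nora    22.0
Name: units, dtype: float64
Hence 145.5.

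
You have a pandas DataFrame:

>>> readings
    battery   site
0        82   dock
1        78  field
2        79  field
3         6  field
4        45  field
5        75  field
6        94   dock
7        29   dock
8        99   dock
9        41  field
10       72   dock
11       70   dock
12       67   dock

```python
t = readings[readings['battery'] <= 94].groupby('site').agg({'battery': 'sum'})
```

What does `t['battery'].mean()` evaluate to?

369.0

filter rows where battery <= 94:
    battery   site
0        82   dock
1        78  field
2        79  field
3         6  field
4        45  field
5        75  field
6        94   dock
7        29   dock
9        41  field
10       72   dock
11       70   dock
12       67   dock
group by site, sum of battery:
       battery
site          
dock       414
field      324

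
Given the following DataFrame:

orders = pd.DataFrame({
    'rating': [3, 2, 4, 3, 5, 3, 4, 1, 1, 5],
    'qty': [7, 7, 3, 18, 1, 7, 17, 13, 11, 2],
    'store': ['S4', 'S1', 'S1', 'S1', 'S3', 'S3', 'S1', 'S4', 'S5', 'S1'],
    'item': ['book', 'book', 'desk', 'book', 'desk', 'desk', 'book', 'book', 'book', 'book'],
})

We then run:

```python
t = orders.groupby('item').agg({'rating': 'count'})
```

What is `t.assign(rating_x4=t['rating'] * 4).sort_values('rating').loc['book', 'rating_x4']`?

28

group by item, count of rating:
      rating
item        
book       7
desk       3
add column rating_x4 = t['rating'] * 4:
      rating  rating_x4
item                   
book       7         28
desk       3         12
sort by rating:
      rating  rating_x4
item                   
desk       3         12
book       7         28
Hence 28.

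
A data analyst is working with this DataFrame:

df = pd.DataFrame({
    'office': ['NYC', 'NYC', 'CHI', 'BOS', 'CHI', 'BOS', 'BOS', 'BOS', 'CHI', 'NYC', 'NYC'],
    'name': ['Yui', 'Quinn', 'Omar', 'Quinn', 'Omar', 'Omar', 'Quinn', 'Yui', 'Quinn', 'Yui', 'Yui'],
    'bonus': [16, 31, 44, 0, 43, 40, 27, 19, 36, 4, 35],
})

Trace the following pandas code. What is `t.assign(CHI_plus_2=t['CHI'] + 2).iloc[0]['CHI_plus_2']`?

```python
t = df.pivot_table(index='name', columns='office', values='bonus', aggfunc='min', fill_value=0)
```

45

pivot: rows=name, cols=office, min(bonus):
office  BOS  CHI  NYC
name                 
Omar     40   43    0
Quinn     0   36   31
Yui      19    0    4
add column CHI_plus_2 = t['CHI'] + 2:
office  BOS  CHI  NYC  CHI_plus_2
name                             
Omar     40   43    0          45
Quinn     0   36   31          38
Yui      19    0    4           2
Reading off the value at position 0, column 'CHI_plus_2', we get 45.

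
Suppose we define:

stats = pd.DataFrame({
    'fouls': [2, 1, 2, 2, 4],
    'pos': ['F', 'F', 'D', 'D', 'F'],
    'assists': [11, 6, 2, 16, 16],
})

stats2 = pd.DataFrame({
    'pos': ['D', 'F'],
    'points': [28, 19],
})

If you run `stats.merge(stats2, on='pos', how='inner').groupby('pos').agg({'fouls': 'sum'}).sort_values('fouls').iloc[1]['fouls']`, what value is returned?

merge on 'pos' (how='inner') → 5 rows:
   fouls pos  assists  points
0      2   F       11      19
1      1   F        6      19
2      2   D        2      28
3      2   D       16      28
4      4   F       16      19
group by pos, sum of fouls:
     fouls
pos       
D        4
F        7
sort by fouls:
     fouls
pos       
D        4
F        7

7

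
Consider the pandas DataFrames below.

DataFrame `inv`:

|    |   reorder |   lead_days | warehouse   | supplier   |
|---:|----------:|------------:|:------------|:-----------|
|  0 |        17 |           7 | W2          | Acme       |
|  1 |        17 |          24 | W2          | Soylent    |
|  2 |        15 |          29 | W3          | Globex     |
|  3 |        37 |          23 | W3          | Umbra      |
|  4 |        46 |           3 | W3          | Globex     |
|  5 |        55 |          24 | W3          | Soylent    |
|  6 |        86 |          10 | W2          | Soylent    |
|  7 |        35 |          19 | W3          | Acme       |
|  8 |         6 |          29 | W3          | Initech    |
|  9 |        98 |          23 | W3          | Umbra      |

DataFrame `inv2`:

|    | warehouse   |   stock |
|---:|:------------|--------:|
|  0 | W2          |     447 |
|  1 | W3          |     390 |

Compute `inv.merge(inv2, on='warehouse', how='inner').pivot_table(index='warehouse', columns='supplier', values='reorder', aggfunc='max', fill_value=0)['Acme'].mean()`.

26.0

merge on 'warehouse' (how='inner') → 10 rows:
   reorder  lead_days warehouse supplier  stock
0       17          7        W2     Acme    447
1       17         24        W2  Soylent    447
2       15         29        W3   Globex    390
3       37         23        W3    Umbra    390
4       46          3        W3   Globex    390
5       55         24        W3  Soylent    390
6       86         10        W2  Soylent    447
7       35         19        W3     Acme    390
8        6         29        W3  Initech    390
9       98         23        W3    Umbra    390
pivot: rows=warehouse, cols=supplier, max(reorder):
supplier   Acme  Globex  Initech  Soylent  Umbra
warehouse                                       
W2           17       0        0       86      0
W3           35      46        6       55     98
Finally, mean of column 'Acme' = 26.0.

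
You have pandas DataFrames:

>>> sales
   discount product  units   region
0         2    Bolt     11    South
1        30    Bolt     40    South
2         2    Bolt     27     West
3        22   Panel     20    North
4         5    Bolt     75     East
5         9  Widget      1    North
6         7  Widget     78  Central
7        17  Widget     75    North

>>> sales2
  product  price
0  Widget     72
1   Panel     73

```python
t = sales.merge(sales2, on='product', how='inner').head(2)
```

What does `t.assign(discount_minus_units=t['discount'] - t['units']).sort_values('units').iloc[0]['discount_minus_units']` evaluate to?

8

merge on 'product' (how='inner') → 4 rows:
   discount product  units   region  price
0        22   Panel     20    North     73
1         9  Widget      1    North     72
2         7  Widget     78  Central     72
3        17  Widget     75    North     72
take first 2 rows:
   discount product  units region  price
0        22   Panel     20  North     73
1         9  Widget      1  North     72
add column discount_minus_units = t['discount'] - t['units']:
   discount product  units region  price  discount_minus_units
0        22   Panel     20  North     73                     2
1         9  Widget      1  North     72                     8
sort by units:
   discount product  units region  price  discount_minus_units
1         9  Widget      1  North     72                     8
0        22   Panel     20  North     73                     2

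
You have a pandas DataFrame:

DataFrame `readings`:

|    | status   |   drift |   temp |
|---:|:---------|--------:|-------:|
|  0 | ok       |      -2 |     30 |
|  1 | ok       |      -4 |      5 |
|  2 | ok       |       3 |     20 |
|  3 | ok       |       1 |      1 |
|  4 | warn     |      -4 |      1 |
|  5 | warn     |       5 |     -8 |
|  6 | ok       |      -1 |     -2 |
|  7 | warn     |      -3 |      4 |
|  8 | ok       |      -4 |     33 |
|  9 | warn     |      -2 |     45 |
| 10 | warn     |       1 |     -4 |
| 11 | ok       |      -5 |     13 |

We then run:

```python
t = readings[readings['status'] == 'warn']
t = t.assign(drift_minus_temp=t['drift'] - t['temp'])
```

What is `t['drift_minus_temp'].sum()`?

filter rows where status == 'warn':
   status  drift  temp
4    warn     -4     1
5    warn      5    -8
7    warn     -3     4
9    warn     -2    45
10   warn      1    -4
add column drift_minus_temp = t['drift'] - t['temp']:
   status  drift  temp  drift_minus_temp
4    warn     -4     1                -5
5    warn      5    -8                13
7    warn     -3     4                -7
9    warn     -2    45               -47
10   warn      1    -4                 5
Finally, sum of column 'drift_minus_temp' = -41.

-41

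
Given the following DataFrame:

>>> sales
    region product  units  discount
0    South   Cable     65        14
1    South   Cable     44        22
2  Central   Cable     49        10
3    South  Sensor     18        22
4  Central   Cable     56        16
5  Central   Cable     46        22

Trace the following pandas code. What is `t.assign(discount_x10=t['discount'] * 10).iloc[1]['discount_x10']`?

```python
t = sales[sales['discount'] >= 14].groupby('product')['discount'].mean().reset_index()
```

filter rows where discount >= 14:
    region product  units  discount
0    South   Cable     65        14
1    South   Cable     44        22
3    South  Sensor     18        22
4  Central   Cable     56        16
5  Central   Cable     46        22
group by product, mean of discount:
product
Cable     18.5
Sensor    22.0
Name: discount, dtype: float64
reset_index():
  product  discount
0   Cable      18.5
1  Sensor      22.0
add column discount_x10 = t['discount'] * 10:
  product  discount  discount_x10
0   Cable      18.5         185.0
1  Sensor      22.0         220.0
Reading off the value at position 1, column 'discount_x10', we get 220.0.

220.0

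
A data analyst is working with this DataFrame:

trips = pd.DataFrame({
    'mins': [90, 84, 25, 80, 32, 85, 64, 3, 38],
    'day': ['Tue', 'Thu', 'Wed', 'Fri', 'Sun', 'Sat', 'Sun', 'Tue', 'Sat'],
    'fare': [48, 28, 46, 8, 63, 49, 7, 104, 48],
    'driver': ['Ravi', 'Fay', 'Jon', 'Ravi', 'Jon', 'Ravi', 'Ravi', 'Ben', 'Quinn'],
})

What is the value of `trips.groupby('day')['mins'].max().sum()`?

group by day, max of mins:
day
Fri    80
Sat    85
Sun    64
Thu    84
Tue    90
Wed    25
Name: mins, dtype: int64
The sum of the resulting series is 428.

428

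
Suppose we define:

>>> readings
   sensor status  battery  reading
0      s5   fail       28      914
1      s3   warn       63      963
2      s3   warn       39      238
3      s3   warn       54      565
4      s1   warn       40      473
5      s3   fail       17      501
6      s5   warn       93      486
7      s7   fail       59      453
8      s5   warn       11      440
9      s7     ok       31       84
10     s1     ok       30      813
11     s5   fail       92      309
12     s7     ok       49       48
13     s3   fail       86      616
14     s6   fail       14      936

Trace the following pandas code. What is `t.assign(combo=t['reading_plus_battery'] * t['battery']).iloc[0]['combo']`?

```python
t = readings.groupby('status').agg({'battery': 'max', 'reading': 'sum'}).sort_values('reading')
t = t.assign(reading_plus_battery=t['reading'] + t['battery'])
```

group by status: max(battery), sum(reading):
        battery  reading
status                  
fail         92     3729
ok           49      945
warn         93     3165
sort by reading:
        battery  reading
status                  
ok           49      945
warn         93     3165
fail         92     3729
add column reading_plus_battery = t['reading'] + t['battery']:
        battery  reading  reading_plus_battery
status                                        
ok           49      945                   994
warn         93     3165                  3258
fail         92     3729                  3821
add column combo = t['reading_plus_battery'] * t['battery']:
        battery  reading  reading_plus_battery   combo
status                                                
ok           49      945                   994   48706
warn         93     3165                  3258  302994
fail         92     3729                  3821  351532

48706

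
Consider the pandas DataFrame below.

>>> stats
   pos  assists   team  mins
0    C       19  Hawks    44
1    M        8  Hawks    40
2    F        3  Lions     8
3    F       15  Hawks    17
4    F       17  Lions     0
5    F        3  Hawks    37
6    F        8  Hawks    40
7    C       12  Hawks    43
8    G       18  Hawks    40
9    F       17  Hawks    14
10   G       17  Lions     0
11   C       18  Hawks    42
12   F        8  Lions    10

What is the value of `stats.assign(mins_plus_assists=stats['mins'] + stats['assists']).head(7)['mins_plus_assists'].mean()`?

37.0

add column mins_plus_assists = stats['mins'] + stats['assists']:
   pos  assists   team  mins  mins_plus_assists
0    C       19  Hawks    44                 63
1    M        8  Hawks    40                 48
2    F        3  Lions     8                 11
3    F       15  Hawks    17                 32
4    F       17  Lions     0                 17
5    F        3  Hawks    37                 40
6    F        8  Hawks    40                 48
7    C       12  Hawks    43                 55
8    G       18  Hawks    40                 58
9    F       17  Hawks    14                 31
10   G       17  Lions     0                 17
11   C       18  Hawks    42                 60
12   F        8  Lions    10                 18
take first 7 rows:
  pos  assists   team  mins  mins_plus_assists
0   C       19  Hawks    44                 63
1   M        8  Hawks    40                 48
2   F        3  Lions     8                 11
3   F       15  Hawks    17                 32
4   F       17  Lions     0                 17
5   F        3  Hawks    37                 40
6   F        8  Hawks    40                 48
Hence 37.0.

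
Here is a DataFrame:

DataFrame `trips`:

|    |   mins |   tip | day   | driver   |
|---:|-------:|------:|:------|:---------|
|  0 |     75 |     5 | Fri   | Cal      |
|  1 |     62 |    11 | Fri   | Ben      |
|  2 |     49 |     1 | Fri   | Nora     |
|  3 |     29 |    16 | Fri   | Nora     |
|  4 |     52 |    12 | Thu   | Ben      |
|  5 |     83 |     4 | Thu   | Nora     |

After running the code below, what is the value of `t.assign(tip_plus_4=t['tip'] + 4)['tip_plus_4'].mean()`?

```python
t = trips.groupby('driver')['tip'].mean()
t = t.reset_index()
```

group by driver, mean of tip:
driver
Ben     11.5
Cal      5.0
Nora     7.0
Name: tip, dtype: float64
reset_index():
  driver   tip
0    Ben  11.5
1    Cal   5.0
2   Nora   7.0
add column tip_plus_4 = t['tip'] + 4:
  driver   tip  tip_plus_4
0    Ben  11.5        15.5
1    Cal   5.0         9.0
2   Nora   7.0        11.0
Hence 11.8333333333.

11.8333333333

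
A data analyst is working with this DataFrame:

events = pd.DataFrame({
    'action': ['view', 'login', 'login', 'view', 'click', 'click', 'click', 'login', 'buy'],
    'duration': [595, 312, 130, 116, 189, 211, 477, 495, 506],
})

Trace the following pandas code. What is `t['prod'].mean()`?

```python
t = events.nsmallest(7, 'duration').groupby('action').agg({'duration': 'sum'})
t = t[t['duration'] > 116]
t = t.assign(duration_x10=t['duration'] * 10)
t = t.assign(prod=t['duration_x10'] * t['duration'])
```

take 7 rows with smallest duration:
  action  duration
3   view       116
2  login       130
4  click       189
5  click       211
1  login       312
6  click       477
7  login       495
group by action, sum of duration:
        duration
action          
click        877
login        937
view         116
filter rows where duration > 116:
        duration
action          
click        877
login        937
add column duration_x10 = t['duration'] * 10:
        duration  duration_x10
action                        
click        877          8770
login        937          9370
add column prod = t['duration_x10'] * t['duration']:
        duration  duration_x10     prod
action                                 
click        877          8770  7691290
login        937          9370  8779690

8235490.0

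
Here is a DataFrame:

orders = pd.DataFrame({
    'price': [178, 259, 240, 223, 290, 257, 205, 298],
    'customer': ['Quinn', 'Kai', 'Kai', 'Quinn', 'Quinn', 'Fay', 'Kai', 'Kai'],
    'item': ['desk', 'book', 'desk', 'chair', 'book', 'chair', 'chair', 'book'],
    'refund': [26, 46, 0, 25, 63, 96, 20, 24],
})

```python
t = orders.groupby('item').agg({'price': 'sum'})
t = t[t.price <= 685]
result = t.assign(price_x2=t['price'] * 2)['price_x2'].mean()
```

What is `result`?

1103.0

group by item, sum of price:
       price
item        
book     847
chair    685
desk     418
filter rows where price <= 685:
       price
item        
chair    685
desk     418
add column price_x2 = t['price'] * 2:
       price  price_x2
item                  
chair    685      1370
desk     418       836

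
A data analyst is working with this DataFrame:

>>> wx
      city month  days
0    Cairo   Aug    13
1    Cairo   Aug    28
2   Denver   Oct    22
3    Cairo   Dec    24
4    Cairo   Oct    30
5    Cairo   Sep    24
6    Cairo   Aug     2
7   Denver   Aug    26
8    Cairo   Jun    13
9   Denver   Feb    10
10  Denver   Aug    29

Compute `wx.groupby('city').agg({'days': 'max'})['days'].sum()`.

group by city, max of days:
        days
city        
Cairo     30
Denver    29
The sum of column 'days' is 59.

59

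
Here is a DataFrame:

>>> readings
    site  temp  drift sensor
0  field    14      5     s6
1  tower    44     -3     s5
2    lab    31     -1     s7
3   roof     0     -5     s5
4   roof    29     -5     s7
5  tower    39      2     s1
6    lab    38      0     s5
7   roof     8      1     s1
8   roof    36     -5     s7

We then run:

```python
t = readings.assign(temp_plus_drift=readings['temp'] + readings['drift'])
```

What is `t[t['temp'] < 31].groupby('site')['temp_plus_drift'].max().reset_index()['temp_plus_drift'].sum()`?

add column temp_plus_drift = readings['temp'] + readings['drift']:
    site  temp  drift sensor  temp_plus_drift
0  field    14      5     s6               19
1  tower    44     -3     s5               41
2    lab    31     -1     s7               30
3   roof     0     -5     s5               -5
4   roof    29     -5     s7               24
5  tower    39      2     s1               41
6    lab    38      0     s5               38
7   roof     8      1     s1                9
8   roof    36     -5     s7               31
filter rows where temp < 31:
    site  temp  drift sensor  temp_plus_drift
0  field    14      5     s6               19
3   roof     0     -5     s5               -5
4   roof    29     -5     s7               24
7   roof     8      1     s1                9
group by site, max of temp_plus_drift:
site
field    19
roof     24
Name: temp_plus_drift, dtype: int64
reset_index():
    site  temp_plus_drift
0  field               19
1   roof               24

43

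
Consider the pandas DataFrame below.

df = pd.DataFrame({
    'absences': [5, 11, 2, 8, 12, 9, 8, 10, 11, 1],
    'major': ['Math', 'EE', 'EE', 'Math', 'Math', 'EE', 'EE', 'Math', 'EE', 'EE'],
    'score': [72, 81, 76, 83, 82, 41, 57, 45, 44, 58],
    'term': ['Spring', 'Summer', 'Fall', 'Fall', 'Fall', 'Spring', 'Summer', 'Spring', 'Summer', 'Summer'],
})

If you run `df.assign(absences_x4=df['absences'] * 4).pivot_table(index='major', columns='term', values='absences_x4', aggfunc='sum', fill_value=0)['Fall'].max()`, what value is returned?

80

add column absences_x4 = df['absences'] * 4:
   absences major  score    term  absences_x4
0         5  Math     72  Spring           20
1        11    EE     81  Summer           44
2         2    EE     76    Fall            8
3         8  Math     83    Fall           32
4        12  Math     82    Fall           48
5         9    EE     41  Spring           36
6         8    EE     57  Summer           32
7        10  Math     45  Spring           40
8        11    EE     44  Summer           44
9         1    EE     58  Summer            4
pivot: rows=major, cols=term, sum(absences_x4):
term   Fall  Spring  Summer
major                      
EE        8      36     124
Math     80      60       0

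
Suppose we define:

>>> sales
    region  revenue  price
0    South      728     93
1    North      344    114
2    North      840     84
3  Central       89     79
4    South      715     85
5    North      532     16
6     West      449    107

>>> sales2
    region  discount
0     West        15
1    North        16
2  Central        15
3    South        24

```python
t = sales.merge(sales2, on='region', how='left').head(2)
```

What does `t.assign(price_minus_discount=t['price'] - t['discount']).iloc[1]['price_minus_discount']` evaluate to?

merge on 'region' (how='left') → 7 rows:
    region  revenue  price  discount
0    South      728     93        24
1    North      344    114        16
2    North      840     84        16
3  Central       89     79        15
4    South      715     85        24
5    North      532     16        16
6     West      449    107        15
take first 2 rows:
  region  revenue  price  discount
0  South      728     93        24
1  North      344    114        16
add column price_minus_discount = t['price'] - t['discount']:
  region  revenue  price  discount  price_minus_discount
0  South      728     93        24                    69
1  North      344    114        16                    98
Then the value at position 1, column 'price_minus_discount': 98

98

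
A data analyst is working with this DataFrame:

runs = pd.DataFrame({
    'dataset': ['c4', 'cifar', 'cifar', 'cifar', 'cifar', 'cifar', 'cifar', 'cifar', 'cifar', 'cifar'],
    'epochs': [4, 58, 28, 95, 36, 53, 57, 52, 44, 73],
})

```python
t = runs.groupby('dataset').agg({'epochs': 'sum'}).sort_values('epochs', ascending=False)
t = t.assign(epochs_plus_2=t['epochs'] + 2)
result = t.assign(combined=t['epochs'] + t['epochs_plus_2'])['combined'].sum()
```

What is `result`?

1004

group by dataset, sum of epochs:
         epochs
dataset        
c4            4
cifar       496
sort by epochs descending:
         epochs
dataset        
cifar       496
c4            4
add column epochs_plus_2 = t['epochs'] + 2:
         epochs  epochs_plus_2
dataset                       
cifar       496            498
c4            4              6
add column combined = t['epochs'] + t['epochs_plus_2']:
         epochs  epochs_plus_2  combined
dataset                                 
cifar       496            498       994
c4            4              6        10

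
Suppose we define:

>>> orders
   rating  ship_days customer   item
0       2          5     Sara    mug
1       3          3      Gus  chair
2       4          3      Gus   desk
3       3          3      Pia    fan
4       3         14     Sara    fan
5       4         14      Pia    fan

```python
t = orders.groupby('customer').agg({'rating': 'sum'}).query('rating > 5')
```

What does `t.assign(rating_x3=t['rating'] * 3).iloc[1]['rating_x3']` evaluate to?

group by customer, sum of rating:
          rating
customer        
Gus            7
Pia            7
Sara           5
filter rows where rating > 5:
          rating
customer        
Gus            7
Pia            7
add column rating_x3 = t['rating'] * 3:
          rating  rating_x3
customer                   
Gus            7         21
Pia            7         21

21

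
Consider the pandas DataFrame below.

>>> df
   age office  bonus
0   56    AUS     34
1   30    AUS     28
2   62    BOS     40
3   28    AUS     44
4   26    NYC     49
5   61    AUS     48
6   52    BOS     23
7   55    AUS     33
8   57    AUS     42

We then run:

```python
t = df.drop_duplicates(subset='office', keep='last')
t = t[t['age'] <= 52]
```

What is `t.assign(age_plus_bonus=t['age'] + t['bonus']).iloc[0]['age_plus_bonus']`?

drop duplicate office (keep=last):
   age office  bonus
4   26    NYC     49
6   52    BOS     23
8   57    AUS     42
filter rows where age <= 52:
   age office  bonus
4   26    NYC     49
6   52    BOS     23
add column age_plus_bonus = t['age'] + t['bonus']:
   age office  bonus  age_plus_bonus
4   26    NYC     49              75
6   52    BOS     23              75

75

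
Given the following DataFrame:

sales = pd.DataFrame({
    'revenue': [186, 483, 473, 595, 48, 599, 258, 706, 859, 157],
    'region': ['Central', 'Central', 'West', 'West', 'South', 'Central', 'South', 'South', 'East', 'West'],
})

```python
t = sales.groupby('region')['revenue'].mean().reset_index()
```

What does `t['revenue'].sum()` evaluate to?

2027.33333333

group by region, mean of revenue:
region
Central    422.666667
East       859.000000
South      337.333333
West       408.333333
Name: revenue, dtype: float64
reset_index():
    region     revenue
0  Central  422.666667
1     East  859.000000
2    South  337.333333
3     West  408.333333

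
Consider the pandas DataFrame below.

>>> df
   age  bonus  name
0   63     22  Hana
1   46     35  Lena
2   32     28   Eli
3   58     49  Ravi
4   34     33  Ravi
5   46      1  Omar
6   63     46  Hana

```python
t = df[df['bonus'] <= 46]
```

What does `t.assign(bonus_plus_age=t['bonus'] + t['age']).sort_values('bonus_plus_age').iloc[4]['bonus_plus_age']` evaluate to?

filter rows where bonus <= 46:
   age  bonus  name
0   63     22  Hana
1   46     35  Lena
2   32     28   Eli
4   34     33  Ravi
5   46      1  Omar
6   63     46  Hana
add column bonus_plus_age = t['bonus'] + t['age']:
   age  bonus  name  bonus_plus_age
0   63     22  Hana              85
1   46     35  Lena              81
2   32     28   Eli              60
4   34     33  Ravi              67
5   46      1  Omar              47
6   63     46  Hana             109
sort by bonus_plus_age:
   age  bonus  name  bonus_plus_age
5   46      1  Omar              47
2   32     28   Eli              60
4   34     33  Ravi              67
1   46     35  Lena              81
0   63     22  Hana              85
6   63     46  Hana             109
Finally, value at position 4, column 'bonus_plus_age' = 85.

85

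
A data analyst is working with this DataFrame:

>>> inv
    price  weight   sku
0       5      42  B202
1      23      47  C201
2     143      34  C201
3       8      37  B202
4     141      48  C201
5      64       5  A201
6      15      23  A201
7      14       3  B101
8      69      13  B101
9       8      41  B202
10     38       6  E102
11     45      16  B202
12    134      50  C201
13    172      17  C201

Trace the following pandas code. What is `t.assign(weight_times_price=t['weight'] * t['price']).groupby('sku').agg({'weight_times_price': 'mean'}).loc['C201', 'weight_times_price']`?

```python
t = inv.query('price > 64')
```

5313.5

filter rows where price > 64:
    price  weight   sku
2     143      34  C201
4     141      48  C201
8      69      13  B101
12    134      50  C201
13    172      17  C201
add column weight_times_price = t['weight'] * t['price']:
    price  weight   sku  weight_times_price
2     143      34  C201                4862
4     141      48  C201                6768
8      69      13  B101                 897
12    134      50  C201                6700
13    172      17  C201                2924
group by sku, mean of weight_times_price:
      weight_times_price
sku                     
B101               897.0
C201              5313.5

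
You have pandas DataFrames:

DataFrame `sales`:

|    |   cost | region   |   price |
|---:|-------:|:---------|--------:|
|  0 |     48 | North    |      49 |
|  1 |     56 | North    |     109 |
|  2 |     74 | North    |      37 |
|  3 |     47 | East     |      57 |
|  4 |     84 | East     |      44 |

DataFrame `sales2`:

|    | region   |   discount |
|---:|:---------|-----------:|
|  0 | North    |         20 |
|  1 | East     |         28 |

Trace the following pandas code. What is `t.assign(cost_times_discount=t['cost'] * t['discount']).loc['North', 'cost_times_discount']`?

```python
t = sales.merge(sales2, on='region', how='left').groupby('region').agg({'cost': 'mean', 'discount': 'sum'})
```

3560.0

merge on 'region' (how='left') → 5 rows:
   cost region  price  discount
0    48  North     49        20
1    56  North    109        20
2    74  North     37        20
3    47   East     57        28
4    84   East     44        28
group by region: mean(cost), sum(discount):
             cost  discount
region                     
East    65.500000        56
North   59.333333        60
add column cost_times_discount = t['cost'] * t['discount']:
             cost  discount  cost_times_discount
region                                          
East    65.500000        56               3668.0
North   59.333333        60               3560.0
value at row 'North', column 'cost_times_discount' → 3560.0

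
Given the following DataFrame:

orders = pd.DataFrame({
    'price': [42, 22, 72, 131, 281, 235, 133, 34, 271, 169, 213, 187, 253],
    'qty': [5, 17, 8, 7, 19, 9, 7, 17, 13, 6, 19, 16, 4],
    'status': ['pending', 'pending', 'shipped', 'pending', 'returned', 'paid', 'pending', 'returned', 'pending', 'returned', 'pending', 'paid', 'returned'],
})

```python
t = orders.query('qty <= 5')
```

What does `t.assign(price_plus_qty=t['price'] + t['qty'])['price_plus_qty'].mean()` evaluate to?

filter rows where qty <= 5:
    price  qty    status
0      42    5   pending
12    253    4  returned
add column price_plus_qty = t['price'] + t['qty']:
    price  qty    status  price_plus_qty
0      42    5   pending              47
12    253    4  returned             257
Reading off the mean of column 'price_plus_qty', we get 152.0.

152.0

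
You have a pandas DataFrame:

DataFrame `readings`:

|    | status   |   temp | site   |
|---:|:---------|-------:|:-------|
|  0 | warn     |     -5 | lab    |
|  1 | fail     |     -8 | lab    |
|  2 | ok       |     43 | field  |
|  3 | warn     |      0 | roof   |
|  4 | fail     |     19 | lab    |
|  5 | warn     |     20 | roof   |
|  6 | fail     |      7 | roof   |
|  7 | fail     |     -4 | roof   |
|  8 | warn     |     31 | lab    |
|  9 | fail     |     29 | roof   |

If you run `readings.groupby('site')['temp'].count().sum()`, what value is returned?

group by site, count of temp:
site
field    1
lab      4
roof     5
Name: temp, dtype: int64
So sum() = 10.

10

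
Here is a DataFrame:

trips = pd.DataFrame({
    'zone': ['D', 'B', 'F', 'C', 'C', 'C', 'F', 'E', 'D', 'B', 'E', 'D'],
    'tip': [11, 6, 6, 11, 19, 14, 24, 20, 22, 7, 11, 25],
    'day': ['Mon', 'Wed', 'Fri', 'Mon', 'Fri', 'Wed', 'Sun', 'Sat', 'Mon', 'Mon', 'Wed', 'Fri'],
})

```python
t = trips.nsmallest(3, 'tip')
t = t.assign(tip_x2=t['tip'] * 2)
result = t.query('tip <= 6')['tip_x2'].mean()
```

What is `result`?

take 3 rows with smallest tip:
  zone  tip  day
1    B    6  Wed
2    F    6  Fri
9    B    7  Mon
add column tip_x2 = t['tip'] * 2:
  zone  tip  day  tip_x2
1    B    6  Wed      12
2    F    6  Fri      12
9    B    7  Mon      14
filter rows where tip <= 6:
  zone  tip  day  tip_x2
1    B    6  Wed      12
2    F    6  Fri      12
Finally, mean of column 'tip_x2' = 12.0.

12.0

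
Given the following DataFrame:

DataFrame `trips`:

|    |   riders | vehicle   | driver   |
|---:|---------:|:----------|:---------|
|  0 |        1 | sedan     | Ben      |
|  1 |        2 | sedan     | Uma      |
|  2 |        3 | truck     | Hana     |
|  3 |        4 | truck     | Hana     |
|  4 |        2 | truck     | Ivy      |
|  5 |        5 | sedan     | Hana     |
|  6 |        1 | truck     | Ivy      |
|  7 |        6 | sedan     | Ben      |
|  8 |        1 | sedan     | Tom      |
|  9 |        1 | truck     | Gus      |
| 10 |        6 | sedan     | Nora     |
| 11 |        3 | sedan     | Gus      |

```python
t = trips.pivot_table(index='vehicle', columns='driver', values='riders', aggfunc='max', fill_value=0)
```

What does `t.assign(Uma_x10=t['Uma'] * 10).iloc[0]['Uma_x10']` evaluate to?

20

pivot: rows=vehicle, cols=driver, max(riders):
driver   Ben  Gus  Hana  Ivy  Nora  Tom  Uma
vehicle                                     
sedan      6    3     5    0     6    1    2
truck      0    1     4    2     0    0    0
add column Uma_x10 = t['Uma'] * 10:
driver   Ben  Gus  Hana  Ivy  Nora  Tom  Uma  Uma_x10
vehicle                                              
sedan      6    3     5    0     6    1    2       20
truck      0    1     4    2     0    0    0        0
Finally, value at position 0, column 'Uma_x10' = 20.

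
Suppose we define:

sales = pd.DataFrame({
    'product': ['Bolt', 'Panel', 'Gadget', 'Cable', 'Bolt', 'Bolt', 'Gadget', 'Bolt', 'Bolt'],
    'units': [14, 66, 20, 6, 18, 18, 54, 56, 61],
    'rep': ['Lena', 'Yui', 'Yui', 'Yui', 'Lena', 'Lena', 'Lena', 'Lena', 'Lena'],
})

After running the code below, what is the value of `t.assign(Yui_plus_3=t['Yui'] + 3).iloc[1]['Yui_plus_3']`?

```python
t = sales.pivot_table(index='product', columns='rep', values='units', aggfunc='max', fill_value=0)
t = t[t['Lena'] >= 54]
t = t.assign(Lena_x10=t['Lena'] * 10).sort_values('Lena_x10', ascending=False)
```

23

pivot: rows=product, cols=rep, max(units):
rep      Lena  Yui
product           
Bolt       61    0
Cable       0    6
Gadget     54   20
Panel       0   66
filter rows where Lena >= 54:
rep      Lena  Yui
product           
Bolt       61    0
Gadget     54   20
add column Lena_x10 = t['Lena'] * 10:
rep      Lena  Yui  Lena_x10
product                     
Bolt       61    0       610
Gadget     54   20       540
sort by Lena_x10 descending:
rep      Lena  Yui  Lena_x10
product                     
Bolt       61    0       610
Gadget     54   20       540
add column Yui_plus_3 = t['Yui'] + 3:
rep      Lena  Yui  Lena_x10  Yui_plus_3
product                                 
Bolt       61    0       610           3
Gadget     54   20       540          23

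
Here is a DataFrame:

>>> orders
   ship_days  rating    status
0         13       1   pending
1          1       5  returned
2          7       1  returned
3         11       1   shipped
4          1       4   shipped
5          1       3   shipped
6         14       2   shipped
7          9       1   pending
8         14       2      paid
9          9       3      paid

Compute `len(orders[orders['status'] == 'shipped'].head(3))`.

filter rows where status == 'shipped':
   ship_days  rating   status
3         11       1  shipped
4          1       4  shipped
5          1       3  shipped
6         14       2  shipped
take first 3 rows:
   ship_days  rating   status
3         11       1  shipped
4          1       4  shipped
5          1       3  shipped
Reading off the number of rows, we get 3.

3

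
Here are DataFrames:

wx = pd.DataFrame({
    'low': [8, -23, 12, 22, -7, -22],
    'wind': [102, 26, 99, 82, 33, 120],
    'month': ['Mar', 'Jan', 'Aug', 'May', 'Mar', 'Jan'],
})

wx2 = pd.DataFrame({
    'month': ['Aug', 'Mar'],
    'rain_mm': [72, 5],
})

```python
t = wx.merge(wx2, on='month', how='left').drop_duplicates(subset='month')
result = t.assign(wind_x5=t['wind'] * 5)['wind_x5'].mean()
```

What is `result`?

386.25

merge on 'month' (how='left') → 6 rows:
   low  wind month  rain_mm
0    8   102   Mar      5.0
1  -23    26   Jan      NaN
2   12    99   Aug     72.0
3   22    82   May      NaN
4   -7    33   Mar      5.0
5  -22   120   Jan      NaN
drop duplicate month (keep=first):
   low  wind month  rain_mm
0    8   102   Mar      5.0
1  -23    26   Jan      NaN
2   12    99   Aug     72.0
3   22    82   May      NaN
add column wind_x5 = t['wind'] * 5:
   low  wind month  rain_mm  wind_x5
0    8   102   Mar      5.0      510
1  -23    26   Jan      NaN      130
2   12    99   Aug     72.0      495
3   22    82   May      NaN      410
Taking the mean of column 'wind_x5' gives 386.25.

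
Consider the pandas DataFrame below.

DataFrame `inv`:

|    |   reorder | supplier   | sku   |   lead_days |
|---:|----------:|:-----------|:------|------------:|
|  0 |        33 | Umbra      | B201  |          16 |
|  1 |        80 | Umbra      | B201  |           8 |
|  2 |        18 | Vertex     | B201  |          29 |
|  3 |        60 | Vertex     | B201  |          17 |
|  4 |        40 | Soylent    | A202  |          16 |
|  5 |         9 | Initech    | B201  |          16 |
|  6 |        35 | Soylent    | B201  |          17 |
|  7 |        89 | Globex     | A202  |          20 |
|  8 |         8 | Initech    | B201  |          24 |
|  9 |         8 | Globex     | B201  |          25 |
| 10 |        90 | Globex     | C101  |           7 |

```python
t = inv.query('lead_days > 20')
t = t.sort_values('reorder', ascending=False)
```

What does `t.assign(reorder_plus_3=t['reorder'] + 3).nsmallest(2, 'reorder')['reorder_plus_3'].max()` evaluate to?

11

filter rows where lead_days > 20:
   reorder supplier   sku  lead_days
2       18   Vertex  B201         29
8        8  Initech  B201         24
9        8   Globex  B201         25
sort by reorder descending:
   reorder supplier   sku  lead_days
2       18   Vertex  B201         29
8        8  Initech  B201         24
9        8   Globex  B201         25
add column reorder_plus_3 = t['reorder'] + 3:
   reorder supplier   sku  lead_days  reorder_plus_3
2       18   Vertex  B201         29              21
8        8  Initech  B201         24              11
9        8   Globex  B201         25              11
take 2 rows with smallest reorder:
   reorder supplier   sku  lead_days  reorder_plus_3
8        8  Initech  B201         24              11
9        8   Globex  B201         25              11
Reading off the max of column 'reorder_plus_3', we get 11.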